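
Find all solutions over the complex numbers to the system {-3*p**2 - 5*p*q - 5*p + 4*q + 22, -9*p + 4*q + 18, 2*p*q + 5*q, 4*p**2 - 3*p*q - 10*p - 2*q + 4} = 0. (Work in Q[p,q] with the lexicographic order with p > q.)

{(2, 0)}

Compute a lex Gröbner basis by Buchberger's algorithm.
f_1 = -3*p**2 - 5*p*q - 5*p + 4*q + 22, LT = p**2.
f_2 = -9*p + 4*q + 18, LT = p.
f_3 = 2*p*q + 5*q, LT = p*q.
f_4 = 4*p**2 - 3*p*q - 10*p - 2*q + 4, LT = p**2.

S(f_1,f_2): lcm = p**2. S = 19/9*p*q + 11/3*p - 4/3*q - 22/3.
  leading term p*q: subtract (-19/81*q)·f_2 from 19/9*p*q + 11/3*p - 4/3*q - 22/3 → 11/3*p + 76/81*q**2 + 26/9*q - 22/3
  leading term p: subtract (-11/27)·f_2 from 11/3*p + 76/81*q**2 + 26/9*q - 22/3 → 76/81*q**2 + 122/27*q
  leading term q**2: no divisor's leading term divides it; move 76/81*q**2 to the remainder.
  leading term q: no divisor's leading term divides it; move 122/27*q to the remainder.
  remainder 76/81*q**2 + 122/27*q ≠ 0; add h_5 = 76/81*q**2 + 122/27*q to the basis.

S(f_1,f_3): lcm = p**2*q. S = 5/3*p*q**2 - 5/6*p*q - 4/3*q**2 - 22/3*q.
  leading term p*q**2: subtract (-5/27*q**2)·f_2 from 5/3*p*q**2 - 5/6*p*q - 4/3*q**2 - 22/3*q → -5/6*p*q + 20/27*q**3 + 2*q**2 - 22/3*q
  leading term p*q: subtract (5/54*q)·f_2 from -5/6*p*q + 20/27*q**3 + 2*q**2 - 22/3*q → 20/27*q**3 + 44/27*q**2 - 9*q
  leading term q**3: subtract (15/19*q)·h_5 from 20/27*q**3 + 44/27*q**2 - 9*q → -994/513*q**2 - 9*q
  leading term q**2: subtract (-1491/722)·h_5 from -994/513*q**2 - 9*q → 1076/3249*q
  leading term q: no divisor's leading term divides it; move 1076/3249*q to the remainder.
  remainder 1076/3249*q ≠ 0; add h_6 = 1076/3249*q to the basis.

S(f_1,f_4): lcm = p**2. S = 29/12*p*q + 25/6*p - 5/6*q - 25/3.
  leading term p*q: subtract (-29/108*q)·f_2 from 29/12*p*q + 25/6*p - 5/6*q - 25/3 → 25/6*p + 29/27*q**2 + 4*q - 25/3
  leading term p: subtract (-25/54)·f_2 from 25/6*p + 29/27*q**2 + 4*q - 25/3 → 29/27*q**2 + 158/27*q
  leading term q**2: subtract (87/76)·h_5 from 29/27*q**2 + 158/27*q → 697/1026*q
  leading term q: subtract (13243/6456)·h_6 from 697/1026*q → 0
  remainder 0.

S(f_2,f_3): lcm = p*q. S = -4/9*q**2 - 9/2*q.
  leading term q**2: subtract (-9/19)·h_5 from -4/9*q**2 - 9/2*q → -269/114*q
  leading term q: subtract (-57/8)·h_6 from -269/114*q → 0
  remainder 0.

S(f_2,f_4): lcm = p**2. S = 11/36*p*q + 1/2*p + 1/2*q - 1.
  leading term p*q: subtract (-11/324*q)·f_2 from 11/36*p*q + 1/2*p + 1/2*q - 1 → 1/2*p + 11/81*q**2 + 10/9*q - 1
  leading term p: subtract (-1/18)·f_2 from 1/2*p + 11/81*q**2 + 10/9*q - 1 → 11/81*q**2 + 4/3*q
  leading term q**2: subtract (11/76)·h_5 from 11/81*q**2 + 4/3*q → 697/1026*q
  leading term q: subtract (13243/6456)·h_6 from 697/1026*q → 0
  remainder 0.

S(f_3,f_4): lcm = p**2*q. S = 3/4*p*q**2 + 5*p*q + 1/2*q**2 - q.
  leading term p*q**2: subtract (-1/12*q**2)·f_2 from 3/4*p*q**2 + 5*p*q + 1/2*q**2 - q → 5*p*q + 1/3*q**3 + 2*q**2 - q
  leading term p*q: subtract (-5/9*q)·f_2 from 5*p*q + 1/3*q**3 + 2*q**2 - q → 1/3*q**3 + 38/9*q**2 + 9*q
  leading term q**3: subtract (27/76*q)·h_5 from 1/3*q**3 + 38/9*q**2 + 9*q → 895/342*q**2 + 9*q
  leading term q**2: subtract (8055/2888)·h_5 from 895/342*q**2 + 9*q → -15607/4332*q
  leading term q: subtract (-46821/4304)·h_6 from -15607/4332*q → 0
  remainder 0.

S(f_1,h_5): leading monomials are coprime, so the S-polynomial reduces to 0 (Buchberger's first criterion).
S(f_2,h_5): leading monomials are coprime, so the S-polynomial reduces to 0 (Buchberger's first criterion).
S(f_3,h_5): lcm = p*q**2. S = -183/38*p*q + 5/2*q**2.
  leading term p*q: subtract (61/114*q)·f_2 from -183/38*p*q + 5/2*q**2 → 41/114*q**2 - 183/19*q
  leading term q**2: subtract (1107/2888)·h_5 from 41/114*q**2 - 183/19*q → -16409/1444*q
  leading term q: subtract (-549/16)·h_6 from -16409/1444*q → 0
  remainder 0.

S(f_4,h_5): leading monomials are coprime, so the S-polynomial reduces to 0 (Buchberger's first criterion).
S(f_1,h_6): leading monomials are coprime, so the S-polynomial reduces to 0 (Buchberger's first criterion).
S(f_2,h_6): leading monomials are coprime, so the S-polynomial reduces to 0 (Buchberger's first criterion).
S(f_3,h_6): lcm = p*q. S = 5/2*q.
  leading term q: subtract (16245/2152)·h_6 from 5/2*q → 0
  remainder 0.

S(f_4,h_6): leading monomials are coprime, so the S-polynomial reduces to 0 (Buchberger's first criterion).
S(h_5,h_6): lcm = q**2. S = 183/38*q.
  leading term q: subtract (31293/2152)·h_6 from 183/38*q → 0
  remainder 0.

Every S-polynomial of the final basis reduces to 0, so we have a Gröbner basis.
Inter-reduce: drop elements whose leading term is divisible by another's, tail-reduce, and make monic.
Reduced Gröbner basis: {p - 2, q}.

From the last basis element, q = 0, so q takes values in {0}. Each choice, substituted upward through the basis, yields the corresponding point(s) of the solution set.
  q = 0: the earlier basis element becomes p - 2 = 0, giving p = 2 — point (2, 0).
Check: every point annihilates each of the original generators.
A lex Gröbner basis triangularizes the system, enabling back-substitution.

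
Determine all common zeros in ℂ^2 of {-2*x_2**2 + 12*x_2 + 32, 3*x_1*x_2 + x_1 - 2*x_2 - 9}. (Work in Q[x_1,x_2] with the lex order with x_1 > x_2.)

Compute a lex Gröbner basis by Buchberger's algorithm.
f_1 = -2*x_2**2 + 12*x_2 + 32, LT = x_2**2.
f_2 = 3*x_1*x_2 + x_1 - 2*x_2 - 9, LT = x_1*x_2.

S(f_1,f_2): lcm = x_1*x_2**2. S = -19/3*x_1*x_2 - 16*x_1 + 2/3*x_2**2 + 3*x_2.
  leading term x_1*x_2: subtract (-19/9)·f_2 from -19/3*x_1*x_2 - 16*x_1 + 2/3*x_2**2 + 3*x_2 → -125/9*x_1 + 2/3*x_2**2 - 11/9*x_2 - 19
  leading term x_1: no divisor's leading term divides it; move -125/9*x_1 to the remainder.
  leading term x_2**2: subtract (-1/3)·f_1 from 2/3*x_2**2 - 11/9*x_2 - 19 → 25/9*x_2 - 25/3
  leading term x_2: no divisor's leading term divides it; move 25/9*x_2 to the remainder.
  leading term 1: no divisor's leading term divides it; move -25/3 to the remainder.
  remainder -125/9*x_1 + 25/9*x_2 - 25/3 ≠ 0; add h_3 = -125/9*x_1 + 25/9*x_2 - 25/3 to the basis.

The other S-polynomials (S(f_1,h_3), S(f_2,h_3)) all reduce to 0 modulo the current basis, so we have a Gröbner basis.
Inter-reduce: drop elements whose leading term is divisible by another's, tail-reduce, and make monic.
Reduced Gröbner basis: {x_1 - 1/5*x_2 + 3/5, x_2**2 - 6*x_2 - 16}.

From the last basis element, x_2**2 - 6*x_2 - 16 = 0, so x_2 takes values in {-2, 8}. Each choice, substituted upward through the basis, yields the corresponding point(s) of the solution set.
  x_2 = -2: the earlier basis element becomes x_1 + 1 = 0, giving x_1 = -1 — point (-1, -2).
  x_2 = 8: the earlier basis element becomes x_1 - 1 = 0, giving x_1 = 1 — point (1, 8).
Substituting each solution back into the original system confirms all equations vanish.

{(-1, -2), (1, 8)}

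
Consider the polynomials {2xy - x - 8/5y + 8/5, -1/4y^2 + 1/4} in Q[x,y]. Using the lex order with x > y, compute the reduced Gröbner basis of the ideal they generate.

G = {x + 8/15y - 8/15, y^2 - 1}

Buchberger's algorithm terminates because the ascending chain of leading-term ideals stabilizes.

f_1 = 2xy - x - 8/5y + 8/5, LT = xy.
f_2 = -1/4y^2 + 1/4, LT = y^2.

S(f_1,f_2): lcm = xy^2. S = -1/2xy + x - 4/5y^2 + 4/5y.
  reduce S modulo (f_1, f_2):
  remainder 3/4x + 2/5y - 2/5 ≠ 0; add g_3 = 3/4x + 2/5y - 2/5 to the basis.

The other S-polynomials (S(f_1,g_3), S(f_2,g_3)) all reduce to 0 modulo the current basis, so we have a Gröbner basis.
Inter-reduce: drop elements whose leading term is divisible by another's, tail-reduce, and make monic.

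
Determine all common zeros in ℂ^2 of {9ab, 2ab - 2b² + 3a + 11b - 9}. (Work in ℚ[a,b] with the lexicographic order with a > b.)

Compute a lex Gröbner basis by Buchberger's algorithm.
f_1 = 9ab, LT = ab.
f_2 = 2ab + 3a - 2b² + 11b - 9, LT = ab.

S(f_1,f_2): lcm = ab. S = -3/2a + b² - 11/2b + 9/2.
  leading term a: no divisor's leading term divides it; move -3/2a to the remainder.
  leading term b²: no divisor's leading term divides it; move b² to the remainder.
  leading term b: no divisor's leading term divides it; move -11/2b to the remainder.
  leading term 1: no divisor's leading term divides it; move 9/2 to the remainder.
  remainder -3/2a + b² - 11/2b + 9/2 ≠ 0; add h_3 = -3/2a + b² - 11/2b + 9/2 to the basis.

S(f_1,h_3): lcm = ab. S = ⅔b³ - 11/3b² + 3b.
  leading term b³: no divisor's leading term divides it; move ⅔b³ to the remainder.
  leading term b²: no divisor's leading term divides it; move -11/3b² to the remainder.
  leading term b: no divisor's leading term divides it; move 3b to the remainder.
  remainder ⅔b³ - 11/3b² + 3b ≠ 0; add h_4 = ⅔b³ - 11/3b² + 3b to the basis.

The other S-polynomials (S(f_2,h_3), S(f_1,h_4), S(f_2,h_4), S(h_3,h_4)) all reduce to 0 modulo the current basis, so we have a Gröbner basis.
Inter-reduce: drop elements whose leading term is divisible by another's, tail-reduce, and make monic.
Reduced Gröbner basis: {a - ⅔b² + 11/3b - 3, b³ - 11/2b² + 9/2b}.

The lex basis is triangular: the last element involves only b. Solving b³ - 11/2b² + 9/2b = 0 gives b ∈ {0, 1, 9/2}; substituting each value into the earlier elements determines the remaining variables.
  b = 0: the earlier basis element becomes a - 3 = 0, giving a = 3 — point (3, 0).
  b = 1: the earlier basis element becomes a = 0, giving a = 0 — point (0, 1).
  b = 9/2: the earlier basis element becomes a = 0, giving a = 0 — point (0, 9/2).
Substituting each solution back into the original system confirms all equations vanish.

{(3, 0), (0, 1), (0, 9/2)}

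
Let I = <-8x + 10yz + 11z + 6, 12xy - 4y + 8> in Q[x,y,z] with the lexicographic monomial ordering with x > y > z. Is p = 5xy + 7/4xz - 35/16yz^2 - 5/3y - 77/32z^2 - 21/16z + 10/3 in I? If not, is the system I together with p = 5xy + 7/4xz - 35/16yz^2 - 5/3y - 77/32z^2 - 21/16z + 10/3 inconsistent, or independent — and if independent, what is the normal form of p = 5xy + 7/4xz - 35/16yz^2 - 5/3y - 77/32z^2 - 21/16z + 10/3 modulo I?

First compute the reduced Gröbner basis of I by Buchberger's algorithm.
f_1 = -8x + 10yz + 11z + 6, LT = x.
f_2 = 12xy - 4y + 8, LT = xy.

S(f_1,f_2): lcm = xy. S = -5/4y^2z - 11/8yz - 5/12y - 2/3.
  reduce S modulo (f_1, f_2):
  remainder -5/4y^2z - 11/8yz - 5/12y - 2/3 ≠ 0; add h_3 = -5/4y^2z - 11/8yz - 5/12y - 2/3 to the basis.

The other S-polynomials (S(f_1,h_3), S(f_2,h_3)) all reduce to 0 modulo the current basis, so we have a Gröbner basis.
Inter-reduce: drop elements whose leading term is divisible by another's, tail-reduce, and make monic.
Reduced Gröbner basis: {x - 5/4yz - 11/8z - 3/4, y^2z + 11/10yz + 1/3y + 8/15}.
Label its elements g_1 = x - 5/4yz - 11/8z - 3/4, g_2 = y^2z + 11/10yz + 1/3y + 8/15.

Reduce p = 5xy + 7/4xz - 35/16yz^2 - 5/3y - 77/32z^2 - 21/16z + 10/3 modulo G:
  leading term xy: subtract (5y)·g_1 from 5xy + 7/4xz - 35/16yz^2 - 5/3y - 77/32z^2 - 21/16z + 10/3 → 7/4xz + 25/4y^2z - 35/16yz^2 + 55/8yz + 25/12y - 77/32z^2 - 21/16z + 10/3
  leading term xz: subtract (7/4z)·g_1 from 7/4xz + 25/4y^2z - 35/16yz^2 + 55/8yz + 25/12y - 77/32z^2 - 21/16z + 10/3 → 25/4y^2z + 55/8yz + 25/12y + 10/3
  leading term y^2z: subtract (25/4)·g_2 from 25/4y^2z + 55/8yz + 25/12y + 10/3 → 0
  normal form = 0.
Since the normal form is 0, p ∈ I.

5xy + 7/4xz - 35/16yz^2 - 5/3y - 77/32z^2 - 21/16z + 10/3 lies in I (it reduces to 0).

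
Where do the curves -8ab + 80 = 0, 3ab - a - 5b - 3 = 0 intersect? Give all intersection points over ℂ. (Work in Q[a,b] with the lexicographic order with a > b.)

Compute a lex Gröbner basis by Buchberger's algorithm.
f_1 = -8ab + 80, LT = ab.
f_2 = 3ab - a - 5b - 3, LT = ab.

S(f_1,f_2): lcm = ab. S = 1/3a + 5/3b - 9.
  reduce S modulo (f_1, f_2):
  remainder 1/3a + 5/3b - 9 ≠ 0; add h_3 = 1/3a + 5/3b - 9 to the basis.

S(f_1,h_3): lcm = ab. S = -5b^2 + 27b - 10.
  reduce S modulo (f_1, f_2, h_3):
  remainder -5b^2 + 27b - 10 ≠ 0; add h_4 = -5b^2 + 27b - 10 to the basis.

The other S-polynomials (S(f_2,h_3), S(f_1,h_4), S(f_2,h_4), S(h_3,h_4)) all reduce to 0 modulo the current basis, so we have a Gröbner basis.
Inter-reduce: drop elements whose leading term is divisible by another's, tail-reduce, and make monic.
Reduced Gröbner basis: {a + 5b - 27, b^2 - 27/5b + 2}.

The lex basis is triangular: the last element involves only b. Solving b^2 - 27/5b + 2 = 0 gives b ∈ {2/5, 5}; substituting each value into the earlier elements determines the remaining variables.
  b = 2/5: the earlier basis element becomes a - 25 = 0, giving a = 25 — point (25, 2/5).
  b = 5: the earlier basis element becomes a - 2 = 0, giving a = 2 — point (2, 5).

{(25, 2/5), (2, 5)}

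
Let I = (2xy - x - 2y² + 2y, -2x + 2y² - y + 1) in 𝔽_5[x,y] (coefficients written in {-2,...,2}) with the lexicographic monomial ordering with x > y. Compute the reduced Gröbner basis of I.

This is the nonlinear analogue of row-reducing a linear system.

f_1 = 2xy - x - 2y² + 2y, LT = xy.
f_2 = -2x + 2y² - y + 1, LT = x.

S(f_1,f_2): lcm = xy. S = 2x + y³ + y² - y.
  leading term x: subtract (-1)·f_2 from 2x + y³ + y² - y → y³ - 2y² - 2y + 1
  leading term y³: no divisor's leading term divides it; move y³ to the remainder.
  leading term y²: no divisor's leading term divides it; move -2y² to the remainder.
  leading term y: no divisor's leading term divides it; move -2y to the remainder.
  leading term 1: no divisor's leading term divides it; move 1 to the remainder.
  remainder y³ - 2y² - 2y + 1 ≠ 0; add g_3 = y³ - 2y² - 2y + 1 to the basis.

The other S-polynomials (S(f_1,g_3), S(f_2,g_3)) all reduce to 0 modulo the current basis, so we have a Gröbner basis.
Inter-reduce: drop elements whose leading term is divisible by another's, tail-reduce, and make monic.

G = {x - y² - 2y + 2, y³ - 2y² - 2y + 1}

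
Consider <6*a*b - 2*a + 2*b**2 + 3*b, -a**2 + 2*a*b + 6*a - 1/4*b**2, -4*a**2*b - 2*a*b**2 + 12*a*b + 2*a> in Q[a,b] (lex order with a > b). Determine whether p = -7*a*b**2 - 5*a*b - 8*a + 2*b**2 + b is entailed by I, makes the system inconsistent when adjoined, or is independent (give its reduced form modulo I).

-7*a*b**2 - 5*a*b - 8*a + 2*b**2 + b lies in I (it reduces to 0).

First compute the reduced Gröbner basis of I by Buchberger's algorithm.
f_1 = 6*a*b - 2*a + 2*b**2 + 3*b, LT = a*b.
f_2 = -a**2 + 2*a*b + 6*a - 1/4*b**2, LT = a**2.
f_3 = -4*a**2*b - 2*a*b**2 + 12*a*b + 2*a, LT = a**2*b.

S(f_1,f_2): lcm = a**2*b. S = -1/3*a**2 + 7/3*a*b**2 + 13/2*a*b - 1/4*b**3.
  reduce S modulo (f_1, f_2, f_3):
  remainder 11/54*a - 37/36*b**3 - 355/108*b**2 - 119/36*b ≠ 0; add h_4 = 11/54*a - 37/36*b**3 - 355/108*b**2 - 119/36*b to the basis.

S(f_1,f_3): lcm = a**2*b. S = -1/3*a**2 - 1/6*a*b**2 + 7/2*a*b + 1/2*a.
  reduce S modulo (f_1, f_2, f_3, h_4):
  remainder -125/44*b**3 - 441/44*b**2 - 471/44*b ≠ 0; add h_5 = -125/44*b**3 - 441/44*b**2 - 471/44*b to the basis.

S(f_1,h_4): lcm = a*b. S = -1/3*a + 111/22*b**4 + 355/22*b**3 + 1093/66*b**2 + 1/2*b.
  reduce S modulo (f_1, f_2, f_3, h_4, h_5):
  remainder 62103/15625*b**2 + 240561/31250*b ≠ 0; add h_6 = 62103/15625*b**2 + 240561/31250*b to the basis.

S(f_3,h_4): lcm = a**2*b. S = 111/22*a*b**4 + 355/22*a*b**3 + 184/11*a*b**2 - 3*a*b - 1/2*a.
  reduce S modulo (f_1, f_2, f_3, h_4, h_5, h_6):
  remainder 9409323/10350500*b ≠ 0; add h_7 = 9409323/10350500*b to the basis.

The other S-polynomials (S(f_2,f_3), S(f_2,h_4), S(f_1,h_5), S(f_2,h_5), S(f_3,h_5), S(h_4,h_5), S(f_1,h_6), S(f_2,h_6), S(f_3,h_6), S(h_4,h_6), S(h_5,h_6), S(f_1,h_7), S(f_2,h_7), S(f_3,h_7), S(h_4,h_7), S(h_5,h_7), S(h_6,h_7)) all reduce to 0 modulo the current basis, so we have a Gröbner basis.
Inter-reduce: drop elements whose leading term is divisible by another's, tail-reduce, and make monic.
Reduced Gröbner basis: {a, b}.
Label its elements g_1 = a, g_2 = b.

Reduce p = -7*a*b**2 - 5*a*b - 8*a + 2*b**2 + b modulo G:
  leading term a*b**2: subtract (-7*b**2)·g_1 from -7*a*b**2 - 5*a*b - 8*a + 2*b**2 + b → -5*a*b - 8*a + 2*b**2 + b
  leading term a*b: subtract (-5*b)·g_1 from -5*a*b - 8*a + 2*b**2 + b → -8*a + 2*b**2 + b
  leading term a: subtract (-8)·g_1 from -8*a + 2*b**2 + b → 2*b**2 + b
  leading term b**2: subtract (2*b)·g_2 from 2*b**2 + b → b
  leading term b: subtract (1)·g_2 from b → 0
  normal form = 0.
Since the normal form is 0, p ∈ I.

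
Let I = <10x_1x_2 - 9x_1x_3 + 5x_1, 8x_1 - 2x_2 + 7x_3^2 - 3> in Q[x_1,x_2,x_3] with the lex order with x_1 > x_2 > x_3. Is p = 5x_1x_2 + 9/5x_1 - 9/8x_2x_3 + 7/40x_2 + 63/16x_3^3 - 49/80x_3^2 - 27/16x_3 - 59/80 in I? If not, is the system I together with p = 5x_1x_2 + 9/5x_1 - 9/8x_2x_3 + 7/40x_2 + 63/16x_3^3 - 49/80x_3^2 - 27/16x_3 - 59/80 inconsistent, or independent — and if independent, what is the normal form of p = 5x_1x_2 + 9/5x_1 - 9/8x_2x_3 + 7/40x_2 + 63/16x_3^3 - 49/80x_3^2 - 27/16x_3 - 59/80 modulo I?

Adjoining 5x_1x_2 + 9/5x_1 - 9/8x_2x_3 + 7/40x_2 + 63/16x_3^3 - 49/80x_3^2 - 27/16x_3 - 59/80 makes the ideal the whole ring: the system is inconsistent.

First compute the reduced Gröbner basis of I by Buchberger's algorithm.
f_1 = 10x_1x_2 - 9x_1x_3 + 5x_1, LT = x_1x_2.
f_2 = 8x_1 - 2x_2 + 7x_3^2 - 3, LT = x_1.

S(f_1,f_2): lcm = x_1x_2. S = -9/10x_1x_3 + 1/2x_1 + 1/4x_2^2 - 7/8x_2x_3^2 + 3/8x_2.
  reduce S modulo (f_1, f_2):
  remainder 1/4x_2^2 - 7/8x_2x_3^2 - 9/40x_2x_3 + 1/2x_2 + 63/80x_3^3 - 7/16x_3^2 - 27/80x_3 + 3/16 ≠ 0; add h_3 = 1/4x_2^2 - 7/8x_2x_3^2 - 9/40x_2x_3 + 1/2x_2 + 63/80x_3^3 - 7/16x_3^2 - 27/80x_3 + 3/16 to the basis.

The other S-polynomials (S(f_1,h_3), S(f_2,h_3)) all reduce to 0 modulo the current basis, so we have a Gröbner basis.
Inter-reduce: drop elements whose leading term is divisible by another's, tail-reduce, and make monic.
Reduced Gröbner basis: {x_1 - 1/4x_2 + 7/8x_3^2 - 3/8, x_2^2 - 7/2x_2x_3^2 - 9/10x_2x_3 + 2x_2 + 63/20x_3^3 - 7/4x_3^2 - 27/20x_3 + 3/4}.
Label its elements g_1 = x_1 - 1/4x_2 + 7/8x_3^2 - 3/8, g_2 = x_2^2 - 7/2x_2x_3^2 - 9/10x_2x_3 + 2x_2 + 63/20x_3^3 - 7/4x_3^2 - 27/20x_3 + 3/4.

Reduce p = 5x_1x_2 + 9/5x_1 - 9/8x_2x_3 + 7/40x_2 + 63/16x_3^3 - 49/80x_3^2 - 27/16x_3 - 59/80 modulo G:
  leading term x_1x_2: subtract (5x_2)·g_1 from 5x_1x_2 + 9/5x_1 - 9/8x_2x_3 + 7/40x_2 + 63/16x_3^3 - 49/80x_3^2 - 27/16x_3 - 59/80 → 9/5x_1 + 5/4x_2^2 - 35/8x_2x_3^2 - 9/8x_2x_3 + 41/20x_2 + 63/16x_3^3 - 49/80x_3^2 - 27/16x_3 - 59/80
  leading term x_1: subtract (9/5)·g_1 from 9/5x_1 + 5/4x_2^2 - 35/8x_2x_3^2 - 9/8x_2x_3 + 41/20x_2 + 63/16x_3^3 - 49/80x_3^2 - 27/16x_3 - 59/80 → 5/4x_2^2 - 35/8x_2x_3^2 - 9/8x_2x_3 + 5/2x_2 + 63/16x_3^3 - 35/16x_3^2 - 27/16x_3 - 1/16
  leading term x_2^2: subtract (5/4)·g_2 from 5/4x_2^2 - 35/8x_2x_3^2 - 9/8x_2x_3 + 5/2x_2 + 63/16x_3^3 - 35/16x_3^2 - 27/16x_3 - 1/16 → -1
  leading term 1: no divisor's leading term divides it; move -1 to the remainder.
  normal form = -1.
The normal form is nonzero, so p ∉ I. Since p minus its normal form lies in I, I + (p) = I + (r) where r = -1; decide whether this ideal is the whole ring.
Here r = -1 is a nonzero constant, hence a unit: 1 ∈ I + (p), the Gröbner basis of I + (p) is {1}, and the enlarged system has no common solution — adjoining p is inconsistent.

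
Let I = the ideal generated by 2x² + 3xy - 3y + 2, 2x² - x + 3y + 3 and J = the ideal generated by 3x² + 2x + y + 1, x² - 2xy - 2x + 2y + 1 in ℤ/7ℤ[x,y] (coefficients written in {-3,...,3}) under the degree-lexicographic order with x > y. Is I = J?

For a fixed monomial order, each ideal has a unique reduced Gröbner basis; comparing bases decides equality.
Buchberger on the first generating set:
f_1 = 2x² + 3xy - 3y + 2, LT = x².
f_2 = 2x² - x + 3y + 3, LT = x².

S(f_1,f_2): lcm = x². S = -2xy - 3x - 3y + 3.
  reduce S modulo (f_1, f_2):
  remainder -2xy - 3x - 3y + 3 ≠ 0; add g_3 = -2xy - 3x - 3y + 3 to the basis.

S(f_1,g_3): lcm = x²y. S = -2xy² + 2x² + 2xy + 2y² - 2x + y.
  reduce S modulo (f_1, f_2, g_3):
  remainder -2y² + 2x - 2y + 1 ≠ 0; add g_4 = -2y² + 2x - 2y + 1 to the basis.

The other S-polynomials (S(f_2,g_3), S(f_1,g_4), S(f_2,g_4), S(g_3,g_4)) all reduce to 0 modulo the current basis, so we have a Gröbner basis.
Inter-reduce: drop elements whose leading term is divisible by another's, tail-reduce, and make monic.
Reduced Gröbner basis: {x² + 3x - 2y - 2, xy - 2x - 2y + 2, y² - x + y + 3}.

Buchberger on the second generating set:
h_1 = 3x² + 2x + y + 1, LT = x².
h_2 = x² - 2xy - 2x + 2y + 1, LT = x².

S(h_1,h_2): lcm = x². S = 2xy - 2x + 3y - 3.
  reduce S modulo (h_1, h_2):
  remainder 2xy - 2x + 3y - 3 ≠ 0; add k_3 = 2xy - 2x + 3y - 3 to the basis.

S(h_1,k_3): lcm = x²y. S = x² - 2xy - 2y² - 2x - 2y.
  reduce S modulo (h_1, h_2, k_3):
  remainder -2y² + 3y - 1 ≠ 0; add k_4 = -2y² + 3y - 1 to the basis.

The other S-polynomials (S(h_2,k_3), S(h_1,k_4), S(h_2,k_4), S(k_3,k_4)) all reduce to 0 modulo the current basis, so we have a Gröbner basis.
Inter-reduce: drop elements whose leading term is divisible by another's, tail-reduce, and make monic.
Reduced Gröbner basis: {x² + 3x - 2y - 2, xy - x - 2y + 2, y² + 2y - 3}.

Since the reduced bases disagree, the two ideals are not the same.

No, the ideals differ.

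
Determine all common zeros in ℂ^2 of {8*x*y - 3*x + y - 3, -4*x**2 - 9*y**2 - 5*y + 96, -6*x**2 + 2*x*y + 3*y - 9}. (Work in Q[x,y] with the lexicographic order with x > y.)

Compute a lex Gröbner basis by Buchberger's algorithm.
f_1 = 8*x*y - 3*x + y - 3, LT = x*y.
f_2 = -4*x**2 - 9*y**2 - 5*y + 96, LT = x**2.
f_3 = -6*x**2 + 2*x*y + 3*y - 9, LT = x**2.

S(f_1,f_2): lcm = x**2*y. S = -3/8*x**2 + 1/8*x*y - 3/8*x - 9/4*y**3 - 5/4*y**2 + 24*y.
  reduce S modulo (f_1, f_2, f_3):
  remainder -21/64*x - 9/4*y**3 - 13/32*y**2 + 1565/64*y - 573/64 ≠ 0; add h_4 = -21/64*x - 9/4*y**3 - 13/32*y**2 + 1565/64*y - 573/64 to the basis.

S(f_1,f_3): lcm = x**2*y. S = -3/8*x**2 + 1/3*x*y**2 + 1/8*x*y - 3/8*x + 1/2*y**2 - 3/2*y.
  reduce S modulo (f_1, f_2, f_3, h_4):
  remainder 27/14*y**3 + 1109/672*y**2 - 4905/224*y - 69/56 ≠ 0; add h_5 = 27/14*y**3 + 1109/672*y**2 - 4905/224*y - 69/56 to the basis.

S(f_2,f_3): lcm = x**2. S = 1/3*x*y + 9/4*y**2 + 7/4*y - 51/2.
  reduce S modulo (f_1, f_2, f_3, h_4, h_5):
  remainder 611/216*y**2 + 31/24*y - 88/3 ≠ 0; add h_6 = 611/216*y**2 + 31/24*y - 88/3 to the basis.

S(f_1,h_4): lcm = x*y. S = -3/8*x - 48/7*y**4 - 26/21*y**3 + 1565/21*y**2 - 1521/56*y - 3/8.
  reduce S modulo (f_1, f_2, f_3, h_4, h_5, h_6):
  remainder 15677419/593892*y - 15677419/197964 ≠ 0; add h_7 = 15677419/593892*y - 15677419/197964 to the basis.

The other S-polynomials (S(f_2,h_4), S(f_3,h_4), S(f_1,h_5), S(f_2,h_5), S(f_3,h_5), S(h_4,h_5), S(f_1,h_6), S(f_2,h_6), S(f_3,h_6), S(h_4,h_6), S(h_5,h_6), S(f_1,h_7), S(f_2,h_7), S(f_3,h_7), S(h_4,h_7), S(h_5,h_7), S(h_6,h_7)) all reduce to 0 modulo the current basis, so we have a Gröbner basis.
Inter-reduce: drop elements whose leading term is divisible by another's, tail-reduce, and make monic.
Reduced Gröbner basis: {x, y - 3}.

From the last basis element, y - 3 = 0, so y takes values in {3}. Each choice, substituted upward through the basis, yields the corresponding point(s) of the solution set.
  y = 3: the earlier basis element becomes x = 0, giving x = 0 — point (0, 3).
This is the nonlinear analogue of row-reducing a linear system.

{(0, 3)}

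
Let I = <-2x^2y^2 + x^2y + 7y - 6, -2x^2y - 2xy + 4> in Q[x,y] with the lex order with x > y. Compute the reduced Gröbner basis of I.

This is the nonlinear analogue of row-reducing a linear system.

f_1 = -2x^2y^2 + x^2y + 7y - 6, LT = x^2y^2.
f_2 = -2x^2y - 2xy + 4, LT = x^2y.

S(f_1,f_2): lcm = x^2y^2. S = -1/2x^2y - xy^2 - 3/2y + 3.
  leading term x^2y: subtract (1/4)·f_2 from -1/2x^2y - xy^2 - 3/2y + 3 → -xy^2 + 1/2xy - 3/2y + 2
  leading term xy^2: no divisor's leading term divides it; move -xy^2 to the remainder.
  leading term xy: no divisor's leading term divides it; move 1/2xy to the remainder.
  leading term y: no divisor's leading term divides it; move -3/2y to the remainder.
  leading term 1: no divisor's leading term divides it; move 2 to the remainder.
  remainder -xy^2 + 1/2xy - 3/2y + 2 ≠ 0; add g_3 = -xy^2 + 1/2xy - 3/2y + 2 to the basis.

S(f_1,g_3): lcm = x^2y^2. S = -3/2xy + 2x - 7/2y + 3.
  leading term xy: no divisor's leading term divides it; move -3/2xy to the remainder.
  leading term x: no divisor's leading term divides it; move 2x to the remainder.
  leading term y: no divisor's leading term divides it; move -7/2y to the remainder.
  leading term 1: no divisor's leading term divides it; move 3 to the remainder.
  remainder -3/2xy + 2x - 7/2y + 3 ≠ 0; add g_4 = -3/2xy + 2x - 7/2y + 3 to the basis.

S(f_2,g_4): lcm = x^2y. S = 4/3x^2 - 4/3xy + 2x - 2.
  leading term x^2: no divisor's leading term divides it; move 4/3x^2 to the remainder.
  leading term xy: subtract (8/9)·g_4 from -4/3xy + 2x - 2 → 2/9x + 28/9y - 14/3
  leading term x: no divisor's leading term divides it; move 2/9x to the remainder.
  leading term y: no divisor's leading term divides it; move 28/9y to the remainder.
  leading term 1: no divisor's leading term divides it; move -14/3 to the remainder.
  remainder 4/3x^2 + 2/9x + 28/9y - 14/3 ≠ 0; add g_5 = 4/3x^2 + 2/9x + 28/9y - 14/3 to the basis.

S(g_3,g_4): lcm = xy^2. S = 5/6xy - 7/3y^2 + 7/2y - 2.
  leading term xy: subtract (-5/9)·g_4 from 5/6xy - 7/3y^2 + 7/2y - 2 → 10/9x - 7/3y^2 + 14/9y - 1/3
  leading term x: no divisor's leading term divides it; move 10/9x to the remainder.
  leading term y^2: no divisor's leading term divides it; move -7/3y^2 to the remainder.
  leading term y: no divisor's leading term divides it; move 14/9y to the remainder.
  leading term 1: no divisor's leading term divides it; move -1/3 to the remainder.
  remainder 10/9x - 7/3y^2 + 14/9y - 1/3 ≠ 0; add g_6 = 10/9x - 7/3y^2 + 14/9y - 1/3 to the basis.

S(f_1,g_5): lcm = x^2y^2. S = -1/2x^2y - 1/6xy^2 - 7/3y^3 + 7/2y^2 - 7/2y + 3.
  leading term x^2y: subtract (1/4)·f_2 from -1/2x^2y - 1/6xy^2 - 7/3y^3 + 7/2y^2 - 7/2y + 3 → -1/6xy^2 + 1/2xy - 7/3y^3 + 7/2y^2 - 7/2y + 2
  leading term xy^2: subtract (1/6)·g_3 from -1/6xy^2 + 1/2xy - 7/3y^3 + 7/2y^2 - 7/2y + 2 → 5/12xy - 7/3y^3 + 7/2y^2 - 13/4y + 5/3
  leading term xy: subtract (-5/18)·g_4 from 5/12xy - 7/3y^3 + 7/2y^2 - 13/4y + 5/3 → 5/9x - 7/3y^3 + 7/2y^2 - 38/9y + 5/2
  leading term x: subtract (1/2)·g_6 from 5/9x - 7/3y^3 + 7/2y^2 - 38/9y + 5/2 → -7/3y^3 + 14/3y^2 - 5y + 8/3
  leading term y^3: no divisor's leading term divides it; move -7/3y^3 to the remainder.
  leading term y^2: no divisor's leading term divides it; move 14/3y^2 to the remainder.
  leading term y: no divisor's leading term divides it; move -5y to the remainder.
  leading term 1: no divisor's leading term divides it; move 8/3 to the remainder.
  remainder -7/3y^3 + 14/3y^2 - 5y + 8/3 ≠ 0; add g_7 = -7/3y^3 + 14/3y^2 - 5y + 8/3 to the basis.

The other S-polynomials (S(f_2,g_3), S(f_1,g_4), S(f_2,g_5), S(g_3,g_5), S(g_4,g_5), S(f_1,g_6), S(f_2,g_6), S(g_3,g_6), S(g_4,g_6), S(g_5,g_6), S(f_1,g_7), S(f_2,g_7), S(g_3,g_7), S(g_4,g_7), S(g_5,g_7), S(g_6,g_7)) all reduce to 0 modulo the current basis, so we have a Gröbner basis.
Inter-reduce: drop elements whose leading term is divisible by another's, tail-reduce, and make monic.

G = {x - 21/10y^2 + 7/5y - 3/10, y^3 - 2y^2 + 15/7y - 8/7}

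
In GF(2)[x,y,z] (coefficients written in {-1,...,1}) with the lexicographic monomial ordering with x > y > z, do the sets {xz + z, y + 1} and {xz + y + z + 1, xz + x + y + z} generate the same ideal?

For a fixed monomial order, each ideal has a unique reduced Gröbner basis; comparing bases decides equality.
Buchberger on the first generating set:
f_1 = xz + z, LT = xz.
f_2 = y + 1, LT = y.

The S-polynomials (S(f_1,f_2)) all reduce to 0 modulo the current basis, so we have a Gröbner basis.
Inter-reduce: drop elements whose leading term is divisible by another's, tail-reduce, and make monic.
Reduced Gröbner basis: {xz + z, y + 1}.

Buchberger on the second generating set:
h_1 = xz + y + z + 1, LT = xz.
h_2 = xz + x + y + z, LT = xz.

S(h_1,h_2): lcm = xz. S = x + 1.
  leading term x: no divisor's leading term divides it; move x to the remainder.
  leading term 1: no divisor's leading term divides it; move 1 to the remainder.
  remainder x + 1 ≠ 0; add k_3 = x + 1 to the basis.

S(h_1,k_3): lcm = xz. S = y + 1.
  leading term y: no divisor's leading term divides it; move y to the remainder.
  leading term 1: no divisor's leading term divides it; move 1 to the remainder.
  remainder y + 1 ≠ 0; add k_4 = y + 1 to the basis.

The other S-polynomials (S(h_2,k_3), S(h_1,k_4), S(h_2,k_4), S(k_3,k_4)) all reduce to 0 modulo the current basis, so we have a Gröbner basis.
Inter-reduce: drop elements whose leading term is divisible by another's, tail-reduce, and make monic.
Reduced Gröbner basis: {x + 1, y + 1}.

Since the reduced bases disagree, the two ideals are not the same.

No, the ideals differ.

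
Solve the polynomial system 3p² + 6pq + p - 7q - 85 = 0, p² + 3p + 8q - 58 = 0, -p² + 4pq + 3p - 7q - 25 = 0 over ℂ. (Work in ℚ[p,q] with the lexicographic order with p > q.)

{(3, 5)}

Compute a lex Gröbner basis by Buchberger's algorithm.
f_1 = 3p² + 6pq + p - 7q - 85, LT = p².
f_2 = p² + 3p + 8q - 58, LT = p².
f_3 = -p² + 4pq + 3p - 7q - 25, LT = p².

S(f_1,f_2): lcm = p². S = 2pq - 8/3p - 31/3q + 89/3.
  leading term pq: no divisor's leading term divides it; move 2pq to the remainder.
  leading term p: no divisor's leading term divides it; move -8/3p to the remainder.
  leading term q: no divisor's leading term divides it; move -31/3q to the remainder.
  leading term 1: no divisor's leading term divides it; move 89/3 to the remainder.
  remainder 2pq - 8/3p - 31/3q + 89/3 ≠ 0; add h_4 = 2pq - 8/3p - 31/3q + 89/3 to the basis.

S(f_1,f_3): lcm = p². S = 6pq + 10/3p - 28/3q - 160/3.
  leading term pq: subtract (3)·h_4 from 6pq + 10/3p - 28/3q - 160/3 → 34/3p + 65/3q - 427/3
  leading term p: no divisor's leading term divides it; move 34/3p to the remainder.
  leading term q: no divisor's leading term divides it; move 65/3q to the remainder.
  leading term 1: no divisor's leading term divides it; move -427/3 to the remainder.
  remainder 34/3p + 65/3q - 427/3 ≠ 0; add h_5 = 34/3p + 65/3q - 427/3 to the basis.

S(f_1,h_4): lcm = p²q. S = 4/3p² + 2pq² + 11/2pq - 89/6p - 7/3q² - 85/3q.
  leading term p²: subtract (4/9)·f_1 from 4/3p² + 2pq² + 11/2pq - 89/6p - 7/3q² - 85/3q → 2pq² + 17/6pq - 275/18p - 7/3q² - 227/9q + 340/9
  leading term pq²: subtract (q)·h_4 from 2pq² + 17/6pq - 275/18p - 7/3q² - 227/9q + 340/9 → 11/2pq - 275/18p + 8q² - 494/9q + 340/9
  leading term pq: subtract (11/4)·h_4 from 11/2pq - 275/18p + 8q² - 494/9q + 340/9 → -143/18p + 8q² - 953/36q - 1577/36
  leading term p: subtract (-143/204)·h_5 from -143/18p + 8q² - 953/36q - 1577/36 → 8q² - 1151/102q - 14645/102
  leading term q²: no divisor's leading term divides it; move 8q² to the remainder.
  leading term q: no divisor's leading term divides it; move -1151/102q to the remainder.
  leading term 1: no divisor's leading term divides it; move -14645/102 to the remainder.
  remainder 8q² - 1151/102q - 14645/102 ≠ 0; add h_6 = 8q² - 1151/102q - 14645/102 to the basis.

S(f_3,h_4): lcm = p²q. S = 4/3p² - 4pq² + 13/6pq - 89/6p + 7q² + 25q.
  leading term p²: subtract (4/9)·f_1 from 4/3p² - 4pq² + 13/6pq - 89/6p + 7q² + 25q → -4pq² - ½pq - 275/18p + 7q² + 253/9q + 340/9
  leading term pq²: subtract (-2q)·h_4 from -4pq² - ½pq - 275/18p + 7q² + 253/9q + 340/9 → -35/6pq - 275/18p - 41/3q² + 787/9q + 340/9
  leading term pq: subtract (-35/12)·h_4 from -35/6pq - 275/18p - 41/3q² + 787/9q + 340/9 → -415/18p - 41/3q² + 2063/36q + 4475/36
  leading term p: subtract (-415/204)·h_5 from -415/18p - 41/3q² + 2063/36q + 4475/36 → -41/3q² + 3447/34q - 16855/102
  leading term q²: subtract (-41/24)·h_6 from -41/3q² + 3447/34q - 16855/102 → 200993/2448q - 1004965/2448
  leading term q: no divisor's leading term divides it; move 200993/2448q to the remainder.
  leading term 1: no divisor's leading term divides it; move -1004965/2448 to the remainder.
  remainder 200993/2448q - 1004965/2448 ≠ 0; add h_7 = 200993/2448q - 1004965/2448 to the basis.

The other S-polynomials (S(f_2,f_3), S(f_2,h_4), S(f_1,h_5), S(f_2,h_5), S(f_3,h_5), S(h_4,h_5), S(f_1,h_6), S(f_2,h_6), S(f_3,h_6), S(h_4,h_6), S(h_5,h_6), S(f_1,h_7), S(f_2,h_7), S(f_3,h_7), S(h_4,h_7), S(h_5,h_7), S(h_6,h_7)) all reduce to 0 modulo the current basis, so we have a Gröbner basis.
Inter-reduce: drop elements whose leading term is divisible by another's, tail-reduce, and make monic.
Reduced Gröbner basis: {p - 3, q - 5}.

Since the basis is lex-ordered, q - 5 is univariate in q. Its roots are {5}. Back-substituting each root into the other basis elements fixes the other coordinates.
  q = 5: the earlier basis element becomes p - 3 = 0, giving p = 3 — point (3, 5).
Check: every point annihilates each of the original generators.
This is the nonlinear analogue of row-reducing a linear system.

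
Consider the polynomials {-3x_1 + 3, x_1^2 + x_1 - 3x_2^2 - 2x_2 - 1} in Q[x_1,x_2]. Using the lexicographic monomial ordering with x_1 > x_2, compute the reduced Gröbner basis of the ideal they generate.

f_1 = -3x_1 + 3, LT = x_1.
f_2 = x_1^2 + x_1 - 3x_2^2 - 2x_2 - 1, LT = x_1^2.

S(f_1,f_2): lcm = x_1^2. S = -2x_1 + 3x_2^2 + 2x_2 + 1.
  leading term x_1: subtract (2/3)·f_1 from -2x_1 + 3x_2^2 + 2x_2 + 1 → 3x_2^2 + 2x_2 - 1
  leading term x_2^2: no divisor's leading term divides it; move 3x_2^2 to the remainder.
  leading term x_2: no divisor's leading term divides it; move 2x_2 to the remainder.
  leading term 1: no divisor's leading term divides it; move -1 to the remainder.
  remainder 3x_2^2 + 2x_2 - 1 ≠ 0; add g_3 = 3x_2^2 + 2x_2 - 1 to the basis.

The other S-polynomials (S(f_1,g_3), S(f_2,g_3)) all reduce to 0 modulo the current basis, so we have a Gröbner basis.
Inter-reduce: drop elements whose leading term is divisible by another's, tail-reduce, and make monic.

G = {x_1 - 1, x_2^2 + 2/3x_2 - 1/3}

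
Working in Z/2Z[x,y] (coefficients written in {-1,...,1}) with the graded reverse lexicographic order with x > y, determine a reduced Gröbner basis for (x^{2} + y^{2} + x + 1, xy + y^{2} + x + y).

f_1 = x^{2} + y^{2} + x + 1, LT = x^{2}.
f_2 = xy + y^{2} + x + y, LT = xy.

S(f_1,f_2): lcm = x^{2}y. S = xy^{2} + y^{3} + x^{2} + y.
  reduce S modulo (f_1, f_2):
  remainder y^{2} + 1 ≠ 0; add g_3 = y^{2} + 1 to the basis.

The other S-polynomials (S(f_1,g_3), S(f_2,g_3)) all reduce to 0 modulo the current basis, so we have a Gröbner basis.

G = {x^{2} + x, xy + x + y + 1, y^{2} + 1}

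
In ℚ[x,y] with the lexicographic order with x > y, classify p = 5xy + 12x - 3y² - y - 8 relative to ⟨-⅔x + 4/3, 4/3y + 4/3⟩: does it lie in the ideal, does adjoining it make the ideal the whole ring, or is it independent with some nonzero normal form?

Adjoining 5xy + 12x - 3y² - y - 8 makes the ideal the whole ring: the system is inconsistent.

First compute the reduced Gröbner basis of I by Buchberger's algorithm.
f_1 = -⅔x + 4/3, LT = x.
f_2 = 4/3y + 4/3, LT = y.

The S-polynomials (S(f_1,f_2)) all reduce to 0 modulo the current basis, so we have a Gröbner basis.
Inter-reduce: drop elements whose leading term is divisible by another's, tail-reduce, and make monic.
Reduced Gröbner basis: {x - 2, y + 1}.
Label its elements g_1 = x - 2, g_2 = y + 1.

Reduce p = 5xy + 12x - 3y² - y - 8 modulo G:
  leading term xy: subtract (5y)·g_1 from 5xy + 12x - 3y² - y - 8 → 12x - 3y² + 9y - 8
  leading term x: subtract (12)·g_1 from 12x - 3y² + 9y - 8 → -3y² + 9y + 16
  leading term y²: subtract (-3y)·g_2 from -3y² + 9y + 16 → 12y + 16
  leading term y: subtract (12)·g_2 from 12y + 16 → 4
  leading term 1: no divisor's leading term divides it; move 4 to the remainder.
  normal form = 4.
The normal form is nonzero, so p ∉ I. Since p minus its normal form lies in I, I + (p) = I + (r) where r = 4; decide whether this ideal is the whole ring.
Here r = 4 is a nonzero constant, hence a unit: 1 ∈ I + (p), the Gröbner basis of I + (p) is {1}, and the enlarged system has no common solution — adjoining p is inconsistent.

The remainder on division by a Gröbner basis is unique — it is the normal form.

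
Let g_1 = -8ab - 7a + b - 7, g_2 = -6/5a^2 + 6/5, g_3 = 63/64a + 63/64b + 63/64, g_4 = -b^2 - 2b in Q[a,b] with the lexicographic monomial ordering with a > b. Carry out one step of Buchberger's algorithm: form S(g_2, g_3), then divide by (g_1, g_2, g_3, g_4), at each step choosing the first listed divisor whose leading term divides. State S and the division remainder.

lcm(LM(g_2), LM(g_3)) = a^2.
S = (lcm/LT(g_2))·g_2 − (lcm/LT(g_3))·g_3 = -ab - a - 1.
Reduce S modulo (g_1, g_2, g_3, g_4) in that order:
  leading term ab: subtract (1/8)·g_1 from -ab - a - 1 → -1/8a - 1/8b - 1/8
  leading term a: subtract (-8/63)·g_3 from -1/8a - 1/8b - 1/8 → 0
The remainder is 0, so this S-polynomial contributes no new basis element.
This is the inner loop of Buchberger's algorithm — each nonzero remainder becomes a new basis element.

S(g_2, g_3) = -ab - a - 1; remainder on division = 0.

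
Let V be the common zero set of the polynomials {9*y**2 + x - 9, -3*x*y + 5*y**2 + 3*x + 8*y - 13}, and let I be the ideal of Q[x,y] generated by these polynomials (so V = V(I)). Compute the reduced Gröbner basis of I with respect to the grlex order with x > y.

G = {x**2 - 461/81*x - 40/9*y + 40/9, x*y - 22/27*x - 8/3*y + 8/3, y**2 + 1/9*x - 1}

f_1 = 9*y**2 + x - 9, LT = y**2.
f_2 = -3*x*y + 5*y**2 + 3*x + 8*y - 13, LT = x*y.

S(f_1,f_2): lcm = x*y**2. S = 5/3*y**3 + 1/9*x**2 + x*y + 8/3*y**2 - x - 13/3*y.
  reduce S modulo (f_1, f_2):
  remainder 1/9*x**2 - 461/729*x - 40/81*y + 40/81 ≠ 0; add g_3 = 1/9*x**2 - 461/729*x - 40/81*y + 40/81 to the basis.

The other S-polynomials (S(f_1,g_3), S(f_2,g_3)) all reduce to 0 modulo the current basis, so we have a Gröbner basis.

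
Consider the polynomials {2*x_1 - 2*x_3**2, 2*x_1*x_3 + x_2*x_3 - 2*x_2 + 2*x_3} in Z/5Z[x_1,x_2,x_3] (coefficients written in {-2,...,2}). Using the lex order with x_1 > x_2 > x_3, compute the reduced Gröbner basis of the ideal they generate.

f_1 = 2*x_1 - 2*x_3**2, LT = x_1.
f_2 = 2*x_1*x_3 + x_2*x_3 - 2*x_2 + 2*x_3, LT = x_1*x_3.

S(f_1,f_2): lcm = x_1*x_3. S = 2*x_2*x_3 + x_2 - x_3**3 - x_3.
  leading term x_2*x_3: no divisor's leading term divides it; move 2*x_2*x_3 to the remainder.
  leading term x_2: no divisor's leading term divides it; move x_2 to the remainder.
  leading term x_3**3: no divisor's leading term divides it; move -x_3**3 to the remainder.
  leading term x_3: no divisor's leading term divides it; move -x_3 to the remainder.
  remainder 2*x_2*x_3 + x_2 - x_3**3 - x_3 ≠ 0; add g_3 = 2*x_2*x_3 + x_2 - x_3**3 - x_3 to the basis.

The other S-polynomials (S(f_1,g_3), S(f_2,g_3)) all reduce to 0 modulo the current basis, so we have a Gröbner basis.
Inter-reduce: drop elements whose leading term is divisible by another's, tail-reduce, and make monic.

G = {x_1 - x_3**2, x_2*x_3 - 2*x_2 + 2*x_3**3 + 2*x_3}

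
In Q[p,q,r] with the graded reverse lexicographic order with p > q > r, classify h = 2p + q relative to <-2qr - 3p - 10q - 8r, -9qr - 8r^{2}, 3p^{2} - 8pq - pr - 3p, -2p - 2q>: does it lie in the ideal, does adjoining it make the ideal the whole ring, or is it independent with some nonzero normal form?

First compute the reduced Gröbner basis of I by Buchberger's algorithm.
f_1 = -2qr - 3p - 10q - 8r, LT = qr.
f_2 = -9qr - 8r^{2}, LT = qr.
f_3 = 3p^{2} - 8pq - pr - 3p, LT = p^{2}.
f_4 = -2p - 2q, LT = p.

S(f_1,f_2): lcm = qr. S = -\tfrac{8}{9}r^{2} + \tfrac{3}{2}p + 5q + 4r.
  leading term r^{2}: no divisor's leading term divides it; move -\tfrac{8}{9}r^{2} to the remainder.
  leading term p: subtract (-\tfrac{3}{4})·f_4 from \tfrac{3}{2}p + 5q + 4r → \tfrac{7}{2}q + 4r
  leading term q: no divisor's leading term divides it; move \tfrac{7}{2}q to the remainder.
  leading term r: no divisor's leading term divides it; move 4r to the remainder.
  remainder -\tfrac{8}{9}r^{2} + \tfrac{7}{2}q + 4r ≠ 0; add k_5 = -\tfrac{8}{9}r^{2} + \tfrac{7}{2}q + 4r to the basis.

S(f_3,f_4): lcm = p^{2}. S = -\tfrac{11}{3}pq - \tfrac{1}{3}pr - p.
  leading term pq: subtract (\tfrac{11}{6}q)·f_4 from -\tfrac{11}{3}pq - \tfrac{1}{3}pr - p → \tfrac{11}{3}q^{2} - \tfrac{1}{3}pr - p
  leading term q^{2}: no divisor's leading term divides it; move \tfrac{11}{3}q^{2} to the remainder.
  leading term pr: subtract (\tfrac{1}{6}r)·f_4 from -\tfrac{1}{3}pr - p → \tfrac{1}{3}qr - p
  leading term qr: subtract (-\tfrac{1}{6})·f_1 from \tfrac{1}{3}qr - p → -\tfrac{3}{2}p - \tfrac{5}{3}q - \tfrac{4}{3}r
  leading term p: subtract (\tfrac{3}{4})·f_4 from -\tfrac{3}{2}p - \tfrac{5}{3}q - \tfrac{4}{3}r → -\tfrac{1}{6}q - \tfrac{4}{3}r
  leading term q: no divisor's leading term divides it; move -\tfrac{1}{6}q to the remainder.
  leading term r: no divisor's leading term divides it; move -\tfrac{4}{3}r to the remainder.
  remainder \tfrac{11}{3}q^{2} - \tfrac{1}{6}q - \tfrac{4}{3}r ≠ 0; add k_6 = \tfrac{11}{3}q^{2} - \tfrac{1}{6}q - \tfrac{4}{3}r to the basis.

S(f_1,k_5): lcm = qr^{2}. S = \tfrac{63}{16}q^{2} + \tfrac{3}{2}pr + \tfrac{19}{2}qr + 4r^{2}.
  leading term q^{2}: subtract (\tfrac{189}{176})·k_6 from \tfrac{63}{16}q^{2} + \tfrac{3}{2}pr + \tfrac{19}{2}qr + 4r^{2} → \tfrac{3}{2}pr + \tfrac{19}{2}qr + 4r^{2} + \tfrac{63}{352}q + \tfrac{63}{44}r
  leading term pr: subtract (-\tfrac{3}{4}r)·f_4 from \tfrac{3}{2}pr + \tfrac{19}{2}qr + 4r^{2} + \tfrac{63}{352}q + \tfrac{63}{44}r → 8qr + 4r^{2} + \tfrac{63}{352}q + \tfrac{63}{44}r
  leading term qr: subtract (-4)·f_1 from 8qr + 4r^{2} + \tfrac{63}{352}q + \tfrac{63}{44}r → 4r^{2} - 12p - \tfrac{14017}{352}q - \tfrac{1345}{44}r
  leading term r^{2}: subtract (-\tfrac{9}{2})·k_5 from 4r^{2} - 12p - \tfrac{14017}{352}q - \tfrac{1345}{44}r → -12p - \tfrac{8473}{352}q - \tfrac{553}{44}r
  leading term p: subtract (6)·f_4 from -12p - \tfrac{8473}{352}q - \tfrac{553}{44}r → -\tfrac{4249}{352}q - \tfrac{553}{44}r
  leading term q: no divisor's leading term divides it; move -\tfrac{4249}{352}q to the remainder.
  leading term r: no divisor's leading term divides it; move -\tfrac{553}{44}r to the remainder.
  remainder -\tfrac{4249}{352}q - \tfrac{553}{44}r ≠ 0; add k_7 = -\tfrac{4249}{352}q - \tfrac{553}{44}r to the basis.

S(f_1,k_6): lcm = q^{2}r. S = \tfrac{3}{2}pq + 5q^{2} + \tfrac{89}{22}qr + \tfrac{4}{11}r^{2}.
  leading term pq: subtract (-\tfrac{3}{4}q)·f_4 from \tfrac{3}{2}pq + 5q^{2} + \tfrac{89}{22}qr + \tfrac{4}{11}r^{2} → \tfrac{7}{2}q^{2} + \tfrac{89}{22}qr + \tfrac{4}{11}r^{2}
  leading term q^{2}: subtract (\tfrac{21}{22})·k_6 from \tfrac{7}{2}q^{2} + \tfrac{89}{22}qr + \tfrac{4}{11}r^{2} → \tfrac{89}{22}qr + \tfrac{4}{11}r^{2} + \tfrac{7}{44}q + \tfrac{14}{11}r
  leading term qr: subtract (-\tfrac{89}{44})·f_1 from \tfrac{89}{22}qr + \tfrac{4}{11}r^{2} + \tfrac{7}{44}q + \tfrac{14}{11}r → \tfrac{4}{11}r^{2} - \tfrac{267}{44}p - \tfrac{883}{44}q - \tfrac{164}{11}r
  leading term r^{2}: subtract (-\tfrac{9}{22})·k_5 from \tfrac{4}{11}r^{2} - \tfrac{267}{44}p - \tfrac{883}{44}q - \tfrac{164}{11}r → -\tfrac{267}{44}p - \tfrac{205}{11}q - \tfrac{146}{11}r
  leading term p: subtract (\tfrac{267}{88})·f_4 from -\tfrac{267}{44}p - \tfrac{205}{11}q - \tfrac{146}{11}r → -\tfrac{553}{44}q - \tfrac{146}{11}r
  leading term q: subtract (\tfrac{632}{607})·k_7 from -\tfrac{553}{44}q - \tfrac{146}{11}r → -\tfrac{1248}{6677}r
  leading term r: no divisor's leading term divides it; move -\tfrac{1248}{6677}r to the remainder.
  remainder -\tfrac{1248}{6677}r ≠ 0; add k_8 = -\tfrac{1248}{6677}r to the basis.

The other S-polynomials (S(f_1,f_3), S(f_1,f_4), S(f_2,f_3), S(f_2,f_4), S(f_2,k_5), S(f_3,k_5), S(f_4,k_5), S(f_2,k_6), S(f_3,k_6), S(f_4,k_6), S(k_5,k_6), S(f_1,k_7), S(f_2,k_7), S(f_3,k_7), S(f_4,k_7), S(k_5,k_7), S(k_6,k_7), S(f_1,k_8), S(f_2,k_8), S(f_3,k_8), S(f_4,k_8), S(k_5,k_8), S(k_6,k_8), S(k_7,k_8)) all reduce to 0 modulo the current basis, so we have a Gröbner basis.
Inter-reduce: drop elements whose leading term is divisible by another's, tail-reduce, and make monic.
Reduced Gröbner basis: {p, q, r}.
Label its elements g_1 = p, g_2 = q, g_3 = r.

Reduce h = 2p + q modulo G:
  leading term p: subtract (2)·g_1 from 2p + q → q
  leading term q: subtract (1)·g_2 from q → 0
  normal form = 0.
Since the normal form is 0, h ∈ I.

The remainder on division by a Gröbner basis is unique — it is the normal form.

2p + q lies in I (it reduces to 0).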